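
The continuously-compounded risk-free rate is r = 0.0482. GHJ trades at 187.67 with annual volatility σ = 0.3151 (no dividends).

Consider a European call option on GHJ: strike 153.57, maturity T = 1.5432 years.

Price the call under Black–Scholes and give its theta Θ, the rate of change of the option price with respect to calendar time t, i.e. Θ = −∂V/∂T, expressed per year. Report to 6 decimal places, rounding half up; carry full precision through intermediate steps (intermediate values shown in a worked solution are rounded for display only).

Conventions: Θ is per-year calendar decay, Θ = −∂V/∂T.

σ√T = 0.3151·√1.5432 = 0.391435
d₁ = (ln(S/K) + (r+σ²/2)T) / (σ√T) = (ln(187.67/153.57) + (0.0482+0.3151²/2)·1.5432) / 0.391435 = (0.200529 + 0.150993) / 0.391435 = 0.898033
d₂ = d₁ − σ√T = 0.898033 − 0.391435 = 0.506598
e^{−rT} = 0.928317
N(d₁) = 0.815416,  N(d₂) = 0.693782
Call price V = S·N(d₁) − K·e^{−rT}·N(d₂) = 153.029131 − 98.906626 = 54.122505
φ(d₁) = (1/√(2π))·e^{−d₁²/2} = 0.266556
Θ = −S·φ(d₁)·σ/(2√T) − r·K·e^{−rT}·N(d₂) = −6.344405 − 4.767299 = -11.111704

price = 54.122505
Θ = -11.111704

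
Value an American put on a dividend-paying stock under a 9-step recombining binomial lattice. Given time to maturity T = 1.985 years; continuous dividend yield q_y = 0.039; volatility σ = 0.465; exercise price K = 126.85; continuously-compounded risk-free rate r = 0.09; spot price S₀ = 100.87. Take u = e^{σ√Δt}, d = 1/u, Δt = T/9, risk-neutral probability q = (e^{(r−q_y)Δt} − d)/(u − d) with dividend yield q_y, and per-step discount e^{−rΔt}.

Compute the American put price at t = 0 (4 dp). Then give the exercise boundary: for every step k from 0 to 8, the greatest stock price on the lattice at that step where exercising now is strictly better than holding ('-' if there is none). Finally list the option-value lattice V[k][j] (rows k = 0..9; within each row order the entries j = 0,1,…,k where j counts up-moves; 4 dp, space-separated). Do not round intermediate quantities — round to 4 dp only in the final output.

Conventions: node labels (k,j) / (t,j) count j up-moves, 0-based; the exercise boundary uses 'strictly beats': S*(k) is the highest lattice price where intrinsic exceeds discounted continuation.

params: Δt=0.22056 u=1.24406 d=0.80382 q=0.47132 e^(-rΔt)=0.98035
t_9 payoffs: 112.7184 104.9787 93.0001 74.4611 45.7686 1.3618 0.0000 0.0000 0.0000 0.0000
t_8: node(8,0) S=17.5806 payoff=109.2694 vs cont=106.9268 → 109.2694 [stop]  node(8,1) S=27.2092 payoff=99.6408 vs cont=97.3807 → 99.6408 [stop]  node(8,2) S=42.1112 payoff=84.7388 vs cont=82.6063 → 84.7388 [stop]  node(8,3) S=65.1748 payoff=61.6752 vs cont=59.7402 → 61.6752 [stop]  node(8,4) S=100.8700 payoff=25.9800 vs cont=24.3508 → 25.9800 [stop]  node(8,5) S=156.1148 payoff=0.0000 vs cont=0.7058 → 0.7058 [wait]  node(8,6) S=241.6163 payoff=0.0000 vs cont=0.0000 → 0.0000 [wait]  node(8,7) S=373.9454 payoff=0.0000 vs cont=0.0000 → 0.0000 [wait]  node(8,8) S=578.7490 payoff=0.0000 vs cont=0.0000 → 0.0000 [wait]  ⇒ S*(8)=100.8700
t_7: node(7,0) S=21.8713 payoff=104.9787 vs cont=102.6729 → 104.9787 [stop]  node(7,1) S=33.8499 payoff=93.0001 vs cont=90.7969 → 93.0001 [stop]  node(7,2) S=52.3889 payoff=74.4611 vs cont=72.4167 → 74.4611 [stop]  node(7,3) S=81.0814 payoff=45.7686 vs cont=43.9699 → 45.7686 [stop]  node(7,4) S=125.4882 payoff=1.3618 vs cont=13.7914 → 13.7914 [wait]  node(7,5) S=194.2160 payoff=0.0000 vs cont=0.3658 → 0.3658 [wait]  node(7,6) S=300.5849 payoff=0.0000 vs cont=0.0000 → 0.0000 [wait]  node(7,7) S=465.2102 payoff=0.0000 vs cont=0.0000 → 0.0000 [wait]  ⇒ S*(7)=81.0814
t_6: node(6,0) S=27.2092 payoff=99.6408 vs cont=97.3807 → 99.6408 [stop]  node(6,1) S=42.1112 payoff=84.7388 vs cont=82.6063 → 84.7388 [stop]  node(6,2) S=65.1748 payoff=61.6752 vs cont=59.7402 → 61.6752 [stop]  node(6,3) S=100.8700 payoff=25.9800 vs cont=30.0939 → 30.0939 [wait]  node(6,4) S=156.1148 payoff=0.0000 vs cont=7.3170 → 7.3170 [wait]  node(6,5) S=241.6163 payoff=0.0000 vs cont=0.1896 → 0.1896 [wait]  node(6,6) S=373.9454 payoff=0.0000 vs cont=0.0000 → 0.0000 [wait]  ⇒ S*(6)=65.1748
t_5: node(5,0) S=33.8499 payoff=93.0001 vs cont=90.7969 → 93.0001 [stop]  node(5,1) S=52.3889 payoff=74.4611 vs cont=72.4167 → 74.4611 [stop]  node(5,2) S=81.0814 payoff=45.7686 vs cont=45.8708 → 45.8708 [wait]  node(5,3) S=125.4882 payoff=1.3618 vs cont=18.9783 → 18.9783 [wait]  node(5,4) S=194.2160 payoff=0.0000 vs cont=3.8800 → 3.8800 [wait]  node(5,5) S=300.5849 payoff=0.0000 vs cont=0.0983 → 0.0983 [wait]  ⇒ S*(5)=52.3889
t_4: node(4,0) S=42.1112 payoff=84.7388 vs cont=82.6063 → 84.7388 [stop]  node(4,1) S=65.1748 payoff=61.6752 vs cont=59.7874 → 61.6752 [stop]  node(4,2) S=100.8700 payoff=25.9800 vs cont=32.5435 → 32.5435 [wait]  node(4,3) S=156.1148 payoff=0.0000 vs cont=11.6291 → 11.6291 [wait]  node(4,4) S=241.6163 payoff=0.0000 vs cont=2.0564 → 2.0564 [wait]  ⇒ S*(4)=65.1748
t_3: node(3,0) S=52.3889 payoff=74.4611 vs cont=72.4167 → 74.4611 [stop]  node(3,1) S=81.0814 payoff=45.7686 vs cont=47.0026 → 47.0026 [wait]  node(3,2) S=125.4882 payoff=1.3618 vs cont=22.2403 → 22.2403 [wait]  node(3,3) S=194.2160 payoff=0.0000 vs cont=6.9774 → 6.9774 [wait]  ⇒ S*(3)=52.3889
t_2: node(2,0) S=65.1748 payoff=61.6752 vs cont=60.3104 → 61.6752 [stop]  node(2,1) S=100.8700 payoff=25.9800 vs cont=34.6373 → 34.6373 [wait]  node(2,2) S=156.1148 payoff=0.0000 vs cont=14.7509 → 14.7509 [wait]  ⇒ S*(2)=65.1748
t_1: node(1,0) S=81.0814 payoff=45.7686 vs cont=47.9701 → 47.9701 [wait]  node(1,1) S=125.4882 payoff=1.3618 vs cont=24.7680 → 24.7680 [wait]  ⇒ S*(1)=-
t_0: node(0,0) S=100.8700 payoff=25.9800 vs cont=36.3067 → 36.3067 [wait]  ⇒ S*(0)=-

price = 36.3067
boundary = - - 65.1748 52.3889 65.1748 52.3889 65.1748 81.0814 100.8700
tree:
36.3067
47.9701 24.7680
61.6752 34.6373 14.7509
74.4611 47.0026 22.2403 6.9774
84.7388 61.6752 32.5435 11.6291 2.0564
93.0001 74.4611 45.8708 18.9783 3.8800 0.0983
99.6408 84.7388 61.6752 30.0939 7.3170 0.1896 0.0000
104.9787 93.0001 74.4611 45.7686 13.7914 0.3658 0.0000 0.0000
109.2694 99.6408 84.7388 61.6752 25.9800 0.7058 0.0000 0.0000 0.0000
112.7184 104.9787 93.0001 74.4611 45.7686 1.3618 0.0000 0.0000 0.0000 0.0000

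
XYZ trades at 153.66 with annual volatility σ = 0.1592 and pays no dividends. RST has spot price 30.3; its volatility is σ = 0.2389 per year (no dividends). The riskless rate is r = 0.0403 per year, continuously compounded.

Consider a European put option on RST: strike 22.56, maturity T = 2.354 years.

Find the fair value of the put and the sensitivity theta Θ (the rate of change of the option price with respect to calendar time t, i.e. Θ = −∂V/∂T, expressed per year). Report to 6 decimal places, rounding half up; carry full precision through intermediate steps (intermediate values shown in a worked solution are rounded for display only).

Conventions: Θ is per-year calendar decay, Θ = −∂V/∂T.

σ√T = 0.2389·√2.354 = 0.366538
d₁ = (ln(S/K) + (r+σ²/2)T) / (σ√T) = (ln(30.3/22.56) + (0.0403+0.2389²/2)·2.354) / 0.366538 = (0.294969 + 0.162041) / 0.366538 = 1.246829
d₂ = d₁ − σ√T = 1.246829 − 0.366538 = 0.880291
e^{−rT} = 0.909495
N(−d₁) = 0.106230,  N(−d₂) = 0.189351
Put price V = K·e^{−rT}·N(−d₂) − S·N(−d₁) = 3.885139 − 3.218771 = 0.666368
φ(d₁) = (1/√(2π))·e^{−d₁²/2} = 0.183374
Θ = −S·φ(d₁)·σ/(2√T) + r·K·e^{−rT}·N(−d₂) = −0.432576 + 0.156571 = -0.276005

price = 0.666368
Θ = -0.276005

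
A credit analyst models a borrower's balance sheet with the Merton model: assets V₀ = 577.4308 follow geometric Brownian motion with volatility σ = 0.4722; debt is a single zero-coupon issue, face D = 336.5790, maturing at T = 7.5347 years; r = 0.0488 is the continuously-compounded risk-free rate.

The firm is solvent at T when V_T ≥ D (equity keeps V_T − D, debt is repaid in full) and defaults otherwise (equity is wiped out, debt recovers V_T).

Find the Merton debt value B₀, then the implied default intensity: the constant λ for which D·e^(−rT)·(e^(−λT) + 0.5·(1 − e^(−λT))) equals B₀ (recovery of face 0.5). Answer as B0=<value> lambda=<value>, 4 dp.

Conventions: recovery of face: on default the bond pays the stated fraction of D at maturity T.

Apply the equity-as-call identities (strike 336.5790, horizon 7.5347 years):
d₁ = [ln(V₀/D) + (r + σ²/2)T] / (σ√T)
   = [ln(577.4308/336.5790) + (0.0488 + 0.5·0.4722²)·7.5347] / (0.4722·√7.5347)
   = [0.539756 + 1.207710] / 1.296161 = 1.348186
d₂ = d₁ − σ√T = 1.348186 − 1.296161 = 0.052025
N(d₁) = 0.911201,  N(d₂) = 0.520745,  e^(−rT) = 0.692329
E₀ = V₀·N(d₁) − D·e^(−rT)·N(d₂)
   = 577.4308·0.911201 − 336.5790·0.692329·0.520745 = 404.809371
B₀ = V₀ − E₀ = 577.4308 − 404.809371 = 172.621429
e^(−λT) = (B₀·e^(rT)/D − 0.5)/(1 − 0.5) = (172.6214·1.444399/336.5790 − 0.5)/0.5 = 0.48157899
λ = −ln(0.48157899)/7.5347 = 0.096976

B0=172.6214 lambda=0.0970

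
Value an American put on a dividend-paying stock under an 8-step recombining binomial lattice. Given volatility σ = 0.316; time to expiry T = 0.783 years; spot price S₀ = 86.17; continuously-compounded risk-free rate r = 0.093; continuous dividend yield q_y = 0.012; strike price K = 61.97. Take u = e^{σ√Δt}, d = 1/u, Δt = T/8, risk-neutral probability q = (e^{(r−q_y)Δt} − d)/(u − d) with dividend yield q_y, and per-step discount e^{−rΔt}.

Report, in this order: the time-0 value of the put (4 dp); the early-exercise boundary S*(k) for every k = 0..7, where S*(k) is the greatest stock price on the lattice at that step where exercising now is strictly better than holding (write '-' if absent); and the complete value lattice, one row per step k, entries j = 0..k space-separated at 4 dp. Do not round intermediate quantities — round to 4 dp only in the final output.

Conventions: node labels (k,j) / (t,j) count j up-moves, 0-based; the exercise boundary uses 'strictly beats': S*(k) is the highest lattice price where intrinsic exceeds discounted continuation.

params: Δt=0.09788 u=1.10391 d=0.90587 q=0.51550 e^(-rΔt)=0.99094
t_8 payoffs: 22.8968 14.3545 3.9447 0.0000 0.0000 0.0000 0.0000 0.0000 0.0000
t_7: node(7,0) S=43.1334 payoff=18.8366 vs cont=18.3257 → 18.8366 [stop]  node(7,1) S=52.5634 payoff=9.4066 vs cont=8.9068 → 9.4066 [stop]  node(7,2) S=64.0549 payoff=0.0000 vs cont=1.8939 → 1.8939 [wait]  node(7,3) S=78.0587 payoff=0.0000 vs cont=0.0000 → 0.0000 [wait]  node(7,4) S=95.1241 payoff=0.0000 vs cont=0.0000 → 0.0000 [wait]  node(7,5) S=115.9204 payoff=0.0000 vs cont=0.0000 → 0.0000 [wait]  node(7,6) S=141.2632 payoff=0.0000 vs cont=0.0000 → 0.0000 [wait]  node(7,7) S=172.1465 payoff=0.0000 vs cont=0.0000 → 0.0000 [wait]  ⇒ S*(7)=52.5634
t_6: node(6,0) S=47.6155 payoff=14.3545 vs cont=13.8489 → 14.3545 [stop]  node(6,1) S=58.0253 payoff=3.9447 vs cont=5.4837 → 5.4837 [wait]  node(6,2) S=70.7110 payoff=0.0000 vs cont=0.9093 → 0.9093 [wait]  node(6,3) S=86.1700 payoff=0.0000 vs cont=0.0000 → 0.0000 [wait]  node(6,4) S=105.0087 payoff=0.0000 vs cont=0.0000 → 0.0000 [wait]  node(6,5) S=127.9660 payoff=0.0000 vs cont=0.0000 → 0.0000 [wait]  node(6,6) S=155.9422 payoff=0.0000 vs cont=0.0000 → 0.0000 [wait]  ⇒ S*(6)=47.6155
t_5: node(5,0) S=52.5634 payoff=9.4066 vs cont=9.6930 → 9.6930 [wait]  node(5,1) S=64.0549 payoff=0.0000 vs cont=3.0973 → 3.0973 [wait]  node(5,2) S=78.0587 payoff=0.0000 vs cont=0.4366 → 0.4366 [wait]  node(5,3) S=95.1241 payoff=0.0000 vs cont=0.0000 → 0.0000 [wait]  node(5,4) S=115.9204 payoff=0.0000 vs cont=0.0000 → 0.0000 [wait]  node(5,5) S=141.2632 payoff=0.0000 vs cont=0.0000 → 0.0000 [wait]  ⇒ S*(5)=-
t_4: node(4,0) S=58.0253 payoff=3.9447 vs cont=6.2359 → 6.2359 [wait]  node(4,1) S=70.7110 payoff=0.0000 vs cont=1.7101 → 1.7101 [wait]  node(4,2) S=86.1700 payoff=0.0000 vs cont=0.2096 → 0.2096 [wait]  node(4,3) S=105.0087 payoff=0.0000 vs cont=0.0000 → 0.0000 [wait]  node(4,4) S=127.9660 payoff=0.0000 vs cont=0.0000 → 0.0000 [wait]  ⇒ S*(4)=-
t_3: node(3,0) S=64.0549 payoff=0.0000 vs cont=3.8675 → 3.8675 [wait]  node(3,1) S=78.0587 payoff=0.0000 vs cont=0.9281 → 0.9281 [wait]  node(3,2) S=95.1241 payoff=0.0000 vs cont=0.1006 → 0.1006 [wait]  node(3,3) S=115.9204 payoff=0.0000 vs cont=0.0000 → 0.0000 [wait]  ⇒ S*(3)=-
t_2: node(2,0) S=70.7110 payoff=0.0000 vs cont=2.3309 → 2.3309 [wait]  node(2,1) S=86.1700 payoff=0.0000 vs cont=0.4970 → 0.4970 [wait]  node(2,2) S=105.0087 payoff=0.0000 vs cont=0.0483 → 0.0483 [wait]  ⇒ S*(2)=-
t_1: node(1,0) S=78.0587 payoff=0.0000 vs cont=1.3730 → 1.3730 [wait]  node(1,1) S=95.1241 payoff=0.0000 vs cont=0.2633 → 0.2633 [wait]  ⇒ S*(1)=-
t_0: node(0,0) S=86.1700 payoff=0.0000 vs cont=0.7937 → 0.7937 [wait]  ⇒ S*(0)=-

price = 0.7937
boundary = - - - - - - 47.6155 52.5634
tree:
0.7937
1.3730 0.2633
2.3309 0.4970 0.0483
3.8675 0.9281 0.1006 0.0000
6.2359 1.7101 0.2096 0.0000 0.0000
9.6930 3.0973 0.4366 0.0000 0.0000 0.0000
14.3545 5.4837 0.9093 0.0000 0.0000 0.0000 0.0000
18.8366 9.4066 1.8939 0.0000 0.0000 0.0000 0.0000 0.0000
22.8968 14.3545 3.9447 0.0000 0.0000 0.0000 0.0000 0.0000 0.0000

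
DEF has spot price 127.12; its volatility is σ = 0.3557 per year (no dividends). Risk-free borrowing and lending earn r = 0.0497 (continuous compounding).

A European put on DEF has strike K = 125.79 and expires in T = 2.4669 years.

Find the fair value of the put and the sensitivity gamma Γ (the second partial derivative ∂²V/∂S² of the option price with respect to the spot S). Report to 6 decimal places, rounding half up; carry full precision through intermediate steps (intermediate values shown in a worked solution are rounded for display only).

price = 19.023563
Γ = 0.004913

σ√T = 0.3557·√2.4669 = 0.558676
d₁ = (ln(S/K) + (r+σ²/2)T) / (σ√T) = (ln(127.12/125.79) + (0.0497+0.3557²/2)·2.4669) / 0.558676 = (0.010518 + 0.278664) / 0.558676 = 0.517620
d₂ = d₁ − σ√T = 0.517620 − 0.558676 = -0.041055
e^{−rT} = 0.884613
N(−d₁) = 0.302362,  N(−d₂) = 0.516374
Put price V = K·e^{−rT}·N(−d₂) − S·N(−d₁) = 57.459773 − 38.436209 = 19.023563
φ(d₁) = (1/√(2π))·e^{−d₁²/2} = 0.348923
Γ = φ(d₁) / (S·σ·√T) = 0.004913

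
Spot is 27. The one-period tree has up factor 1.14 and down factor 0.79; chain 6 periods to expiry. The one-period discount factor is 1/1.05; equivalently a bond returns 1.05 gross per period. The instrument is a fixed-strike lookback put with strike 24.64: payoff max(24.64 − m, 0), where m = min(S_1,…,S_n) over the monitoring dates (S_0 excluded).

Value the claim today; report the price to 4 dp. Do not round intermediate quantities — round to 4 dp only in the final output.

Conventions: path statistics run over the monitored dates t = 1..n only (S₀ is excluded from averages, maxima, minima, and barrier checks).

price = 1.7694

Risk-neutral up-probability p* = (R−d)/(u−d) = (1.05−0.79)/(1.14−0.79) = 0.7429; the claim prices as the p*-weighted sum of path payoffs discounted by R^6.
Enumerate all 2^6 = 64 price paths (U = up ×1.14, D = down ×0.79); each path with k up-moves has probability p*^k·(1−p*)^(6−k).
DDDDDD: m=6.5634, payoff=18.0766, prob=0.000289
UDDDDD: m=9.4712, payoff=15.1688, prob=0.000835
DUDDDD: m=9.4712, payoff=15.1688, prob=0.000835
UUDDDD: m=13.6673, payoff=10.9727, prob=0.002413
DDUDDD: m=9.4712, payoff=15.1688, prob=0.000835
UDUDDD: m=13.6673, payoff=10.9727, prob=0.002413
DUUDDD: m=13.6673, payoff=10.9727, prob=0.002413
UUUDDD: m=19.7224, payoff=4.9176, prob=0.006970
DDDUDD: m=9.4712, payoff=15.1688, prob=0.000835
UDDUDD: m=13.6673, payoff=10.9727, prob=0.002413
DUDUDD: m=13.6673, payoff=10.9727, prob=0.002413
UUDUDD: m=19.7224, payoff=4.9176, prob=0.006970
DDUUDD: m=13.6673, payoff=10.9727, prob=0.002413
UDUUDD: m=19.7224, payoff=4.9176, prob=0.006970
DUUUDD: m=19.7224, payoff=4.9176, prob=0.006970
UUUUDD: m=28.4602, payoff=0.0000, prob=0.020136
DDDDUD: m=9.4712, payoff=15.1688, prob=0.000835
UDDDUD: m=13.6673, payoff=10.9727, prob=0.002413
DUDDUD: m=13.6673, payoff=10.9727, prob=0.002413
UUDDUD: m=19.7224, payoff=4.9176, prob=0.006970
DDUDUD: m=13.6673, payoff=10.9727, prob=0.002413
UDUDUD: m=19.7224, payoff=4.9176, prob=0.006970
DUUDUD: m=19.7224, payoff=4.9176, prob=0.006970
UUUDUD: m=28.4602, payoff=0.0000, prob=0.020136
DDDUUD: m=13.3121, payoff=11.3279, prob=0.002413
UDDUUD: m=19.2098, payoff=5.4302, prob=0.006970
DUDUUD: m=19.2098, payoff=5.4302, prob=0.006970
UUDUUD: m=27.7205, payoff=0.0000, prob=0.020136
DDUUUD: m=16.8507, payoff=7.7893, prob=0.006970
UDUUUD: m=24.3162, payoff=0.3238, prob=0.020136
DUUUUD: m=21.3300, payoff=3.3100, prob=0.020136
UUUUUD: m=30.7800, payoff=0.0000, prob=0.058170
DDDDDU: m=8.3081, payoff=16.3319, prob=0.000835
UDDDDU: m=11.9888, payoff=12.6512, prob=0.002413
DUDDDU: m=11.9888, payoff=12.6512, prob=0.002413
UUDDDU: m=17.3003, payoff=7.3397, prob=0.006970
DDUDDU: m=11.9888, payoff=12.6512, prob=0.002413
UDUDDU: m=17.3003, payoff=7.3397, prob=0.006970
DUUDDU: m=17.3003, payoff=7.3397, prob=0.006970
UUUDDU: m=24.9651, payoff=0.0000, prob=0.020136
DDDUDU: m=11.9888, payoff=12.6512, prob=0.002413
UDDUDU: m=17.3003, payoff=7.3397, prob=0.006970
DUDUDU: m=17.3003, payoff=7.3397, prob=0.006970
UUDUDU: m=24.9651, payoff=0.0000, prob=0.020136
DDUUDU: m=16.8507, payoff=7.7893, prob=0.006970
UDUUDU: m=24.3162, payoff=0.3238, prob=0.020136
DUUUDU: m=21.3300, payoff=3.3100, prob=0.020136
UUUUDU: m=30.7800, payoff=0.0000, prob=0.058170
DDDDUU: m=10.5165, payoff=14.1235, prob=0.002413
UDDDUU: m=15.1757, payoff=9.4643, prob=0.006970
DUDDUU: m=15.1757, payoff=9.4643, prob=0.006970
UUDDUU: m=21.8992, payoff=2.7408, prob=0.020136
DDUDUU: m=15.1757, payoff=9.4643, prob=0.006970
UDUDUU: m=21.8992, payoff=2.7408, prob=0.020136
DUUDUU: m=21.3300, payoff=3.3100, prob=0.020136
UUUDUU: m=30.7800, payoff=0.0000, prob=0.058170
DDDUUU: m=13.3121, payoff=11.3279, prob=0.006970
UDDUUU: m=19.2098, payoff=5.4302, prob=0.020136
DUDUUU: m=19.2098, payoff=5.4302, prob=0.020136
UUDUUU: m=27.7205, payoff=0.0000, prob=0.058170
DDUUUU: m=16.8507, payoff=7.7893, prob=0.020136
UDUUUU: m=24.3162, payoff=0.3238, prob=0.058170
DUUUUU: m=21.3300, payoff=3.3100, prob=0.058170
UUUUUU: m=30.7800, payoff=0.0000, prob=0.168047
Price = Σ prob·payoff / R^6 = 2.371118 / 1.340096 = 1.7694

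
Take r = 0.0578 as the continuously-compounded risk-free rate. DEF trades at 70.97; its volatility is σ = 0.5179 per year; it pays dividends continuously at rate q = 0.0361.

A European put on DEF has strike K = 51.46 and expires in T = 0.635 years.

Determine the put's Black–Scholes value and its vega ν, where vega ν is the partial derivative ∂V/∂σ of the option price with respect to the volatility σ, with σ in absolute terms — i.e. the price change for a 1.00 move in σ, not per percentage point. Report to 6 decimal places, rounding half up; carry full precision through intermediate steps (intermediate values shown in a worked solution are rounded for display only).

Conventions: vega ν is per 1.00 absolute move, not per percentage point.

price = 2.811769
ν = 13.124941

σ√T = 0.5179·√0.635 = 0.412698
d₁ = (ln(S/K) + (r−q+σ²/2)T) / (σ√T) = (ln(70.97/51.46) + (0.0578−0.0361+0.5179²/2)·0.635) / 0.412698 = (0.321452 + 0.098939) / 0.412698 = 1.018642
d₂ = d₁ − σ√T = 1.018642 − 0.412698 = 0.605944
e^{−rT} = 0.963962
e^{−qT} = 0.977337
N(−d₁) = 0.154186,  N(−d₂) = 0.272276
Put price V = K·e^{−rT}·N(−d₂) − S·e^{−qT}·N(−d₁) = 13.506393 − 10.694624 = 2.811769
φ(d₁) = (1/√(2π))·e^{−d₁²/2} = 0.237460
ν = S·e^{−qT}·φ(d₁)·√T = 13.124941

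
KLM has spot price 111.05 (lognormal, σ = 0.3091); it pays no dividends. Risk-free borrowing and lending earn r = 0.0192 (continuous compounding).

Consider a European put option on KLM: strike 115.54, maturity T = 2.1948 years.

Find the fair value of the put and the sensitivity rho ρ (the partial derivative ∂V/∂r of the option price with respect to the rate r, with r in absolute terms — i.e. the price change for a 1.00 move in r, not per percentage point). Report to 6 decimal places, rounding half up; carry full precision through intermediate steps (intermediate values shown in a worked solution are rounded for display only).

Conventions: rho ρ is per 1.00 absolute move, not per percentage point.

price = 19.947758
ρ = -143.059692

σ√T = 0.3091·√2.1948 = 0.457927
d₁ = (ln(S/K) + (r+σ²/2)T) / (σ√T) = (ln(111.05/115.54) + (0.0192+0.3091²/2)·2.1948) / 0.457927 = (-0.039636 + 0.146989) / 0.457927 = 0.234432
d₂ = d₁ − σ√T = 0.234432 − 0.457927 = -0.223496
e^{−rT} = 0.958735
N(−d₁) = 0.407325,  N(−d₂) = 0.588425
Put price V = K·e^{−rT}·N(−d₂) − S·N(−d₁) = 65.181197 − 45.233439 = 19.947758
ρ = −K·T·e^{−rT}·N(−d₂) = -143.059692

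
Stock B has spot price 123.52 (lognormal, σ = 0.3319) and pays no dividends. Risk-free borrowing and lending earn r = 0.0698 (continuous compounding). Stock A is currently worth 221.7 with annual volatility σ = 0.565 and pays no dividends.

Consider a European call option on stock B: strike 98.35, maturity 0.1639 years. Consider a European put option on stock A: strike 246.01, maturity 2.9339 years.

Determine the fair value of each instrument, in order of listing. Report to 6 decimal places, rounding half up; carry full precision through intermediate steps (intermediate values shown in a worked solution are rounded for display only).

price(stock B call K=98.35) = 26.508831
price(stock A put K=246.01) = 68.190923

[stock B call K=98.35]
σ√T = 0.3319·√0.1639 = 0.134368
d₁ = (ln(S/K) + (r+σ²/2)T) / (σ√T) = (ln(123.52/98.35) + (0.0698+0.3319²/2)·0.1639) / 0.134368 = (0.227871 + 0.020468) / 0.134368 = 1.848191
d₂ = d₁ − σ√T = 1.848191 − 0.134368 = 1.713822
e^{−rT} = 0.988625
N(d₁) = 0.967713,  N(d₂) = 0.956719
price = S·N(d₁) − K·e^{−rT}·N(d₂) = 119.531862 − 93.023031 = 26.508831
[stock A put K=246.01]
σ√T = 0.565·√2.9339 = 0.967768
d₁ = (ln(S/K) + (r+σ²/2)T) / (σ√T) = (ln(221.7/246.01) + (0.0698+0.565²/2)·2.9339) / 0.967768 = (-0.104047 + 0.673073) / 0.967768 = 0.587978
d₂ = d₁ − σ√T = 0.587978 − 0.967768 = -0.379789
e^{−rT} = 0.814821
N(−d₁) = 0.278273,  N(−d₂) = 0.647949
price = K·e^{−rT}·N(−d₂) − S·N(−d₁) = 129.884151 − 61.693228 = 68.190923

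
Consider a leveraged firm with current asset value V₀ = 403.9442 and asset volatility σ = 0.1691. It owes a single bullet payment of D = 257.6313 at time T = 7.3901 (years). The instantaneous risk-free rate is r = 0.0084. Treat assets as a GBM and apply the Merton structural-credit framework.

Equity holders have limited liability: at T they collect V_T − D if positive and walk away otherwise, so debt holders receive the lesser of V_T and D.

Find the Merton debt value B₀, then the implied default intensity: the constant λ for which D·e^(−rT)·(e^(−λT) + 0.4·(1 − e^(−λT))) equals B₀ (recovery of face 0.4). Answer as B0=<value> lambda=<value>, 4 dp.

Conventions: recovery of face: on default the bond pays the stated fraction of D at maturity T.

B0=232.6835 lambda=0.0091

With assets at 403.9442 and a single debt payment of 257.6313 at 7.3901 years:
d₁ = [ln(V₀/D) + (r + σ²/2)T] / (σ√T)
   = [ln(403.9442/257.6313) + (0.0084 + 0.5·0.1691²)·7.3901] / (0.1691·√7.3901)
   = [0.449747 + 0.167736] / 0.459694 = 1.343249
d₂ = d₁ − σ√T = 1.343249 − 0.459694 = 0.883555
N(d₁) = 0.910404,  N(d₂) = 0.811532,  e^(−rT) = 0.939811
E₀ = V₀·N(d₁) − D·e^(−rT)·N(d₂)
   = 403.9442·0.910404 − 257.6313·0.939811·0.811532 = 171.260701
B₀ = V₀ − E₀ = 403.9442 − 171.260701 = 232.683499
e^(−λT) = (B₀·e^(rT)/D − 0.4)/(1 − 0.4) = (232.6835·1.064044/257.6313 − 0.4)/0.6 = 0.93501182
λ = −ln(0.93501182)/7.3901 = 0.009093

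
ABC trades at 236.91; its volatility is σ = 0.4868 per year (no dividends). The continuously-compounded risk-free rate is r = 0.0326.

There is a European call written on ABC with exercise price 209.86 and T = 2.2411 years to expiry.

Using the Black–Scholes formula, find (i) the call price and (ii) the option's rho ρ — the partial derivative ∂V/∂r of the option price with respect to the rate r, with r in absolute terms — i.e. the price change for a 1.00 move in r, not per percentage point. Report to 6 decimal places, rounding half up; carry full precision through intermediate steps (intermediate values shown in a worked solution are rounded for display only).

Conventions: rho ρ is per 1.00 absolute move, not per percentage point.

price = 84.419265
ρ = 201.567619

σ√T = 0.4868·√2.2411 = 0.728754
d₁ = (ln(S/K) + (r+σ²/2)T) / (σ√T) = (ln(236.91/209.86) + (0.0326+0.4868²/2)·2.2411) / 0.728754 = (0.121240 + 0.338601) / 0.728754 = 0.630996
d₂ = d₁ − σ√T = 0.630996 − 0.728754 = -0.097759
e^{−rT} = 0.929545
N(d₁) = 0.735978,  N(d₂) = 0.461062
Call price V = S·N(d₁) − K·e^{−rT}·N(d₂) = 174.360641 − 89.941376 = 84.419265
ρ = K·T·e^{−rT}·N(d₂) = 201.567619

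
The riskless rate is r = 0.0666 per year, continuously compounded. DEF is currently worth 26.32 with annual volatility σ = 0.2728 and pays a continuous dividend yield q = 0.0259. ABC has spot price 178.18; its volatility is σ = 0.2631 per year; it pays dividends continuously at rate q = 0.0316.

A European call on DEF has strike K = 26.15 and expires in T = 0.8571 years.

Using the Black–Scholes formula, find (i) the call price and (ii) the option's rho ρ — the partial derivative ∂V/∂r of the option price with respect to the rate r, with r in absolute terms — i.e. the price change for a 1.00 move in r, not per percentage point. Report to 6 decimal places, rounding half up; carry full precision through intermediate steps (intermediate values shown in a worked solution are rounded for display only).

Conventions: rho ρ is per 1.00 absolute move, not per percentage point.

price = 3.089654
ρ = 10.901436

σ√T = 0.2728·√0.8571 = 0.252557
d₁ = (ln(S/K) + (r−q+σ²/2)T) / (σ√T) = (ln(26.32/26.15) + (0.0666−0.0259+0.2728²/2)·0.8571) / 0.252557 = (0.006480 + 0.066777) / 0.252557 = 0.290059
d₂ = d₁ − σ√T = 0.290059 − 0.252557 = 0.037501
e^{−rT} = 0.944516
e^{−qT} = 0.978046
N(d₁) = 0.614114,  N(d₂) = 0.514957
Call price V = S·e^{−qT}·N(d₁) − K·e^{−rT}·N(d₂) = 15.808632 − 12.718978 = 3.089654
ρ = K·T·e^{−rT}·N(d₂) = 10.901436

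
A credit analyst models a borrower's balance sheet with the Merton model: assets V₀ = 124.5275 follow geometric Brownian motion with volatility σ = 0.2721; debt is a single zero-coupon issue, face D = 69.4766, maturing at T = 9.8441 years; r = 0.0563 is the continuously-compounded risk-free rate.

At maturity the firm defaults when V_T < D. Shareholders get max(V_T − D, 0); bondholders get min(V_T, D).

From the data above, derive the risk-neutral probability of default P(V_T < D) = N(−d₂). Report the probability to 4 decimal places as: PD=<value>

Apply the equity-as-call identities (strike 69.4766, horizon 9.8441 years):
d₁ = [ln(V₀/D) + (r + σ²/2)T] / (σ√T)
   = [ln(124.5275/69.4766) + (0.0563 + 0.5·0.2721²)·9.8441] / (0.2721·√9.8441)
   = [0.583537 + 0.918644] / 0.853722 = 1.759566
d₂ = d₁ − σ√T = 1.759566 − 0.853722 = 0.905843
risk-neutral PD = N(−d₂) = N(-0.905843) = 0.182509

PD=0.1825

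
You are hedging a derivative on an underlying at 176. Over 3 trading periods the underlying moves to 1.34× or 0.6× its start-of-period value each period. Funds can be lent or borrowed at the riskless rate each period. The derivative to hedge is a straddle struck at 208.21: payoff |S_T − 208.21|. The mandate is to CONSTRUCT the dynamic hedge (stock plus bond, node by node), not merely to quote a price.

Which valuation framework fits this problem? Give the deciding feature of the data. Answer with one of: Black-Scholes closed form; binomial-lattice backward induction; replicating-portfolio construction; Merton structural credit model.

framework: replicating-portfolio construction

Key observation: what is demanded is not a single number but the (Δ, B) position at each node of the 1.34/0.6 tree starting at 176; constructing those positions is the replicating-portfolio method.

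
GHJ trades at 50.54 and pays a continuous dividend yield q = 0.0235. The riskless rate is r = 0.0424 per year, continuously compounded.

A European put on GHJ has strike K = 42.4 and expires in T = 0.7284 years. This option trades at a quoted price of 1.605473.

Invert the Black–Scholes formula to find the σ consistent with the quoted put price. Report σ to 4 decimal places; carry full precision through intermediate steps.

sigma = 0.3058

At σ = 0.3058 the Black–Scholes value reproduces the quote:
σ√T = 0.3058·√0.7284 = 0.260989
d₁ = (ln(S/K) + (r−q+σ²/2)T) / (σ√T) = (ln(50.54/42.4) + (0.0424−0.0235+0.3058²/2)·0.7284) / 0.260989 = (0.175617 + 0.047824) / 0.260989 = 0.856132
d₂ = d₁ − σ√T = 0.856132 − 0.260989 = 0.595143
e^{−rT} = 0.969588
e^{−qT} = 0.983028
N(−d₁) = 0.195962,  N(−d₂) = 0.275874
V = K·e^{−rT}·N(−d₂) − S·e^{−qT}·N(−d₁) = 11.341325 − 9.735852 = 1.605473 (equal to the quote); since ∂V/∂σ > 0 for all σ, the implied volatility is unique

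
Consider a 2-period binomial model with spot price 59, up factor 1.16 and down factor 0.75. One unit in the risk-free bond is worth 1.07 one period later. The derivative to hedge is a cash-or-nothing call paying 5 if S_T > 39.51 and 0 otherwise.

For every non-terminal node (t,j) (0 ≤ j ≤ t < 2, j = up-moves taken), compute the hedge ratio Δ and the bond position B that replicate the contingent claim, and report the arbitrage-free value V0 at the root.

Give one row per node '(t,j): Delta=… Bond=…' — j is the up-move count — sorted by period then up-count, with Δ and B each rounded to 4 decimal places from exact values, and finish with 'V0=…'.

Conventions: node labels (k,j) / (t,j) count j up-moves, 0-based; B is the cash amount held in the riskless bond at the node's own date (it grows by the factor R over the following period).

(0,0): Delta=0.0424 Bond=1.6549
(1,0): Delta=0.2756 Bond=-8.5480
(1,1): Delta=0.0000 Bond=4.6729
V0=4.1568

The replicating-portfolio and risk-neutral prices coincide; use p* = (1.07−0.75)/(1.16−0.75) = 0.7805 for the latter.
Payoffs at expiry: V(2,0)=0.0000, V(2,1)=5.0000, V(2,2)=5.0000
Node (1,0) S=44.2500: V=(p*·5.0000+(1−p*)·0.0000)/1.07=3.6471; Δ=(5.0000−0.0000)/(51.3300−33.1875)=0.2756; B=V−Δ·S=-8.5480
Node (1,1) S=68.4400: V=(p*·5.0000+(1−p*)·5.0000)/1.07=4.6729; Δ=(5.0000−5.0000)/(79.3904−51.3300)=0.0000; B=V−Δ·S=4.6729
Node (0,0) S=59.0000: V=(p*·4.6729+(1−p*)·3.6471)/1.07=4.1568; Δ=(4.6729−3.6471)/(68.4400−44.2500)=0.0424; B=V−Δ·S=1.6549
Sanity check at the root: Δ(0,0)·S0 + B(0,0) reproduces V0 = 4.1568.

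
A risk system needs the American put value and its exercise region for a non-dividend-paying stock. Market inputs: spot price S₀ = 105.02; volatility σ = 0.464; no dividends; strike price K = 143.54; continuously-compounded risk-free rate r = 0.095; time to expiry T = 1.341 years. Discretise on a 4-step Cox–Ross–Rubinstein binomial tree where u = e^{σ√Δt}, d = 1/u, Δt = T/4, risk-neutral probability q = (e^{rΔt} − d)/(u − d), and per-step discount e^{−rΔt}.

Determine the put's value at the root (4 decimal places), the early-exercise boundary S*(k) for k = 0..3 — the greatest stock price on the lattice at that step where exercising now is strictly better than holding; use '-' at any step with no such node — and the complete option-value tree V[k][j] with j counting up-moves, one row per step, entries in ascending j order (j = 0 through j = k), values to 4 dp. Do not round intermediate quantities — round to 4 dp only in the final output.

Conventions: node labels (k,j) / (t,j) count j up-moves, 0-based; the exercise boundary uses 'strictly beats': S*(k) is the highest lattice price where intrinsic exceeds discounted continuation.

price = 42.6114
boundary = - 80.2776 61.3645 80.2776
tree:
42.6114
63.2624 24.1510
82.1755 40.1180 9.2998
96.6328 63.2624 18.9270 0.0000
107.6839 82.1755 38.5200 0.0000 0.0000

params: Δt=0.33525 u=1.30821 d=0.76440 q=0.49275 e^(-rΔt)=0.96865
t_4 payoffs: 107.6839 82.1755 38.5200 0.0000 0.0000
t_3: node(3,0) S=46.9072 payoff=96.6328 vs cont=92.1332 → 96.6328 [stop]  node(3,1) S=80.2776 payoff=63.2624 vs cont=58.7628 → 63.2624 [stop]  node(3,2) S=137.3882 payoff=6.1518 vs cont=18.9270 → 18.9270 [wait]  node(3,3) S=235.1279 payoff=0.0000 vs cont=0.0000 → 0.0000 [wait]  ⇒ S*(3)=80.2776
t_2: node(2,0) S=61.3645 payoff=82.1755 vs cont=77.6760 → 82.1755 [stop]  node(2,1) S=105.0200 payoff=38.5200 vs cont=40.1180 → 40.1180 [wait]  node(2,2) S=179.7326 payoff=0.0000 vs cont=9.2998 → 9.2998 [wait]  ⇒ S*(2)=61.3645
t_1: node(1,0) S=80.2776 payoff=63.2624 vs cont=59.5256 → 63.2624 [stop]  node(1,1) S=137.3882 payoff=6.1518 vs cont=24.1510 → 24.1510 [wait]  ⇒ S*(1)=80.2776
t_0: node(0,0) S=105.0200 payoff=38.5200 vs cont=42.6114 → 42.6114 [wait]  ⇒ S*(0)=-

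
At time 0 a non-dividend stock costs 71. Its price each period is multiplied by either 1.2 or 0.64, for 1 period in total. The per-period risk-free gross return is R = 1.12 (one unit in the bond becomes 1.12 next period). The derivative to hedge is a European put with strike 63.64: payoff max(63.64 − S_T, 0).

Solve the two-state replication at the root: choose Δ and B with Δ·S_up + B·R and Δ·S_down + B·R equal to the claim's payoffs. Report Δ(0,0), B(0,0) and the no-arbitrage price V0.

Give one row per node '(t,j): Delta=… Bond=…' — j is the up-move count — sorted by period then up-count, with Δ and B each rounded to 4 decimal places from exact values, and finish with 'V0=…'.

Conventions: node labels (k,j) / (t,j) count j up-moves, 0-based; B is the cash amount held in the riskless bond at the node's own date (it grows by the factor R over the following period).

(0,0): Delta=-0.4577 Bond=34.8214
V0=2.3214

Under the risk-neutral measure, an up-move has probability p* = (R−d)/(u−d) = 0.8571 and values discount at R = 1.12.
Expiry values: V(1,0)=18.2000, V(1,1)=0.0000
(0,0): S=71.0000. Δ = (V_up−V_dn)/(S_up−S_dn) = (0.0000−18.2000)/(85.2000−45.4400) = -0.4577. V = [p*·0.0000 + (1−p*)·18.2000]/1.12 = 2.3214. B = V − Δ·S = 34.8214.
Sanity check at the root: Δ(0,0)·S0 + B(0,0) reproduces V0 = 2.3214.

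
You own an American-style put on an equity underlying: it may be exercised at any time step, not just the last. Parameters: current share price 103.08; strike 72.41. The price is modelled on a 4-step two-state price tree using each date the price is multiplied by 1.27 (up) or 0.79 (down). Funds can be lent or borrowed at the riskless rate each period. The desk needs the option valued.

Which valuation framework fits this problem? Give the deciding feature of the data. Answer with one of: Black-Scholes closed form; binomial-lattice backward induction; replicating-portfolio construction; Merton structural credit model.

framework: binomial-lattice backward induction

Key observation: the exercise right at every one of the 4 steps is what matters: each node needs max(72.41 − S, continuation), which only the stepwise tree valuation starting from spot 103.08 delivers.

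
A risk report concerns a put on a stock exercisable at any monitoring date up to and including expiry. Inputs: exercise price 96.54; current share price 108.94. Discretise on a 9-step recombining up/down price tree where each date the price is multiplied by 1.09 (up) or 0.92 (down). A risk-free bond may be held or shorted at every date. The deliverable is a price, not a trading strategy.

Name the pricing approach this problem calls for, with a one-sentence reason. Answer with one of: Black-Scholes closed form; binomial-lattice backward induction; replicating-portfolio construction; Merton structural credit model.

framework: binomial-lattice backward induction

Key observation: with exercise allowed before expiry on a discrete up/down model (9 steps from spot 108.94), the strike-96.54 put's value must be rolled back through the tree testing early exercise at each node.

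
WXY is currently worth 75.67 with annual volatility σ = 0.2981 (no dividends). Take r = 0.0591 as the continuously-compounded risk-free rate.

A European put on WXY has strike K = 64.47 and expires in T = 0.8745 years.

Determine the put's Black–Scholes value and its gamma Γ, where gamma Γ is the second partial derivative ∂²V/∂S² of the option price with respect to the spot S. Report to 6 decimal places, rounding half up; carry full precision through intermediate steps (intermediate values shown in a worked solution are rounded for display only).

price = 2.432286
Γ = 0.012621

σ√T = 0.2981·√0.8745 = 0.278767
d₁ = (ln(S/K) + (r+σ²/2)T) / (σ√T) = (ln(75.67/64.47) + (0.0591+0.2981²/2)·0.8745) / 0.278767 = (0.160182 + 0.090539) / 0.278767 = 0.899389
d₂ = d₁ − σ√T = 0.899389 − 0.278767 = 0.620622
e^{−rT} = 0.949630
N(−d₁) = 0.184223,  N(−d₂) = 0.267424
Put price V = K·e^{−rT}·N(−d₂) − S·N(−d₁) = 16.372416 − 13.940130 = 2.432286
φ(d₁) = (1/√(2π))·e^{−d₁²/2} = 0.266232
Γ = φ(d₁) / (S·σ·√T) = 0.012621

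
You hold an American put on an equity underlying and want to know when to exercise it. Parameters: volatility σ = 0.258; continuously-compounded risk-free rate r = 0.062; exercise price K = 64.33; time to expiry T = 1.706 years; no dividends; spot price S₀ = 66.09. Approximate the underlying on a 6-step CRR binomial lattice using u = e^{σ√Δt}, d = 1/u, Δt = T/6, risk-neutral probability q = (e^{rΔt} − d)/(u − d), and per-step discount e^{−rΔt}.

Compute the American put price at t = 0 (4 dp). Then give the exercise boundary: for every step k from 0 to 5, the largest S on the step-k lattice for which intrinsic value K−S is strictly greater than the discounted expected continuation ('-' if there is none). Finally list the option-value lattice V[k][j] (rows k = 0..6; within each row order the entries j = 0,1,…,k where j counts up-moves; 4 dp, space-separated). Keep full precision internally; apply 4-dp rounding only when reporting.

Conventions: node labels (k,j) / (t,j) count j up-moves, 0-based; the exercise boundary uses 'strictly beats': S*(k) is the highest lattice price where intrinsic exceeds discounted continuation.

price = 5.3617
boundary = - - 50.1928 43.7415 50.1928 57.5955
tree:
5.3617
8.8754 2.4269
14.1372 4.5088 0.6628
20.5885 8.1465 1.4355 0.0000
26.2105 14.1372 3.1093 0.0000 0.0000
31.1100 20.5885 6.7345 0.0000 0.0000 0.0000
35.3798 26.2105 14.1372 0.0000 0.0000 0.0000 0.0000

Δt=0.28433  u=1.14749  d=0.87147  q=0.53010  discount=0.98253
step 6 (expiry): payoffs max(K−S,0) = 35.3798 26.2105 14.1372 0.0000 0.0000 0.0000 0.0000
step 5: (k=5,j=0): S=33.2200, K−S=31.1100, hold=29.9859 ⇒ V=31.1100 exercise | (k=5,j=1): S=43.7415, K−S=20.5885, hold=19.4644 ⇒ V=20.5885 exercise | (k=5,j=2): S=57.5955, K−S=6.7345, hold=6.5271 ⇒ V=6.7345 exercise | (k=5,j=3): S=75.8373, K−S=0.0000, hold=0.0000 ⇒ V=0.0000 continue | (k=5,j=4): S=99.8568, K−S=0.0000, hold=0.0000 ⇒ V=0.0000 continue | (k=5,j=5): S=131.4837, K−S=0.0000, hold=0.0000 ⇒ V=0.0000 continue  boundary S*=57.5955
step 4: (k=4,j=0): S=38.1195, K−S=26.2105, hold=25.0864 ⇒ V=26.2105 exercise | (k=4,j=1): S=50.1928, K−S=14.1372, hold=13.0131 ⇒ V=14.1372 exercise | (k=4,j=2): S=66.0900, K−S=0.0000, hold=3.1093 ⇒ V=3.1093 continue | (k=4,j=3): S=87.0222, K−S=0.0000, hold=0.0000 ⇒ V=0.0000 continue | (k=4,j=4): S=114.5842, K−S=0.0000, hold=0.0000 ⇒ V=0.0000 continue  boundary S*=50.1928
step 3: (k=3,j=0): S=43.7415, K−S=20.5885, hold=19.4644 ⇒ V=20.5885 exercise | (k=3,j=1): S=57.5955, K−S=6.7345, hold=8.1465 ⇒ V=8.1465 continue | (k=3,j=2): S=75.8373, K−S=0.0000, hold=1.4355 ⇒ V=1.4355 continue | (k=3,j=3): S=99.8568, K−S=0.0000, hold=0.0000 ⇒ V=0.0000 continue  boundary S*=43.7415
step 2: (k=2,j=0): S=50.1928, K−S=14.1372, hold=13.7485 ⇒ V=14.1372 exercise | (k=2,j=1): S=66.0900, K−S=0.0000, hold=4.5088 ⇒ V=4.5088 continue | (k=2,j=2): S=87.0222, K−S=0.0000, hold=0.6628 ⇒ V=0.6628 continue  boundary S*=50.1928
step 1: (k=1,j=0): S=57.5955, K−S=6.7345, hold=8.8754 ⇒ V=8.8754 continue | (k=1,j=1): S=75.8373, K−S=0.0000, hold=2.4269 ⇒ V=2.4269 continue  boundary S*=-
step 0: (k=0,j=0): S=66.0900, K−S=0.0000, hold=5.3617 ⇒ V=5.3617 continue  boundary S*=-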